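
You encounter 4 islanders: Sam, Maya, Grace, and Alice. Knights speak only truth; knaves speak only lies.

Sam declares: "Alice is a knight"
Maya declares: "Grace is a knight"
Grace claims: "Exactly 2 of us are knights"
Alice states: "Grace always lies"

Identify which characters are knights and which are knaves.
Sam is a knave.
Maya is a knight.
Grace is a knight.
Alice is a knave.

Verification:
- Sam (knave) says "Alice is a knight" - this is FALSE (a lie) because Alice is a knave.
- Maya (knight) says "Grace is a knight" - this is TRUE because Grace is a knight.
- Grace (knight) says "Exactly 2 of us are knights" - this is TRUE because there are 2 knights.
- Alice (knave) says "Grace always lies" - this is FALSE (a lie) because Grace is a knight.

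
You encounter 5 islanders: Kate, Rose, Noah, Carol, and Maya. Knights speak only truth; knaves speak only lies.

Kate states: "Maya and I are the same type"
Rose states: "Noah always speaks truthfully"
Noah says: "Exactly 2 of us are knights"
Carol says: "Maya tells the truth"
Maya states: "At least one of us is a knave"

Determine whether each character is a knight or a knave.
Kate is a knight.
Rose is a knave.
Noah is a knave.
Carol is a knight.
Maya is a knight.

Verification:
- Kate (knight) says "Maya and I are the same type" - this is TRUE because Kate is a knight and Maya is a knight.
- Rose (knave) says "Noah always speaks truthfully" - this is FALSE (a lie) because Noah is a knave.
- Noah (knave) says "Exactly 2 of us are knights" - this is FALSE (a lie) because there are 3 knights.
- Carol (knight) says "Maya tells the truth" - this is TRUE because Maya is a knight.
- Maya (knight) says "At least one of us is a knave" - this is TRUE because Rose and Noah are knaves.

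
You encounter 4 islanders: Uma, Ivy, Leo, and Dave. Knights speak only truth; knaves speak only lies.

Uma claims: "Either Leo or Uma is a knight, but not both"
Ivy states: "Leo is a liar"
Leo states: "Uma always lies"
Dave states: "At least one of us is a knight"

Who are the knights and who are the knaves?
Uma is a knight.
Ivy is a knight.
Leo is a knave.
Dave is a knight.

Verification:
- Uma (knight) says "Either Leo or Uma is a knight, but not both" - this is TRUE because Leo is a knave and Uma is a knight.
- Ivy (knight) says "Leo is a liar" - this is TRUE because Leo is a knave.
- Leo (knave) says "Uma always lies" - this is FALSE (a lie) because Uma is a knight.
- Dave (knight) says "At least one of us is a knight" - this is TRUE because Uma, Ivy, and Dave are knights.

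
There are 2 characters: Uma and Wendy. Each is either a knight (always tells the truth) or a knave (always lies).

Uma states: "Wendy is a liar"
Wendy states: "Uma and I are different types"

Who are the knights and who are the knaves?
Uma is a knave.
Wendy is a knight.

Verification:
- Uma (knave) says "Wendy is a liar" - this is FALSE (a lie) because Wendy is a knight.
- Wendy (knight) says "Uma and I are different types" - this is TRUE because Wendy is a knight and Uma is a knave.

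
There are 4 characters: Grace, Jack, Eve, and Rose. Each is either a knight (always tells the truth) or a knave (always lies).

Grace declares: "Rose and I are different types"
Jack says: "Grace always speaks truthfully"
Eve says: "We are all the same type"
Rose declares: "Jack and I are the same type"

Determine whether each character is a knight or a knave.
Grace is a knight.
Jack is a knight.
Eve is a knave.
Rose is a knave.

Verification:
- Grace (knight) says "Rose and I are different types" - this is TRUE because Grace is a knight and Rose is a knave.
- Jack (knight) says "Grace always speaks truthfully" - this is TRUE because Grace is a knight.
- Eve (knave) says "We are all the same type" - this is FALSE (a lie) because Grace and Jack are knights and Eve and Rose are knaves.
- Rose (knave) says "Jack and I are the same type" - this is FALSE (a lie) because Rose is a knave and Jack is a knight.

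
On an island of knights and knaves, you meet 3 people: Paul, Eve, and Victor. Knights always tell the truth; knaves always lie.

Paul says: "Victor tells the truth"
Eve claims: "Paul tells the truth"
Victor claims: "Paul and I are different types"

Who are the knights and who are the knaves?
Paul is a knave.
Eve is a knave.
Victor is a knave.

Verification:
- Paul (knave) says "Victor tells the truth" - this is FALSE (a lie) because Victor is a knave.
- Eve (knave) says "Paul tells the truth" - this is FALSE (a lie) because Paul is a knave.
- Victor (knave) says "Paul and I are different types" - this is FALSE (a lie) because Victor is a knave and Paul is a knave.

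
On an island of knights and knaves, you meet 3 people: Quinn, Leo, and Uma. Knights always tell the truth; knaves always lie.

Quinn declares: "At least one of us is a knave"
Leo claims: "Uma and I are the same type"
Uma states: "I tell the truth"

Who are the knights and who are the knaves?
Quinn is a knight.
Leo is a knave.
Uma is a knight.

Verification:
- Quinn (knight) says "At least one of us is a knave" - this is TRUE because Leo is a knave.
- Leo (knave) says "Uma and I are the same type" - this is FALSE (a lie) because Leo is a knave and Uma is a knight.
- Uma (knight) says "I tell the truth" - this is TRUE because Uma is a knight.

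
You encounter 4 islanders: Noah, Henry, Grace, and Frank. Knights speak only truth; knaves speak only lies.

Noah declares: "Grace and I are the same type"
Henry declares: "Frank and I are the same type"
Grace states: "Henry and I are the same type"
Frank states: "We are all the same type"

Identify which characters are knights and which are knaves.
Noah is a knight.
Henry is a knight.
Grace is a knight.
Frank is a knight.

Verification:
- Noah (knight) says "Grace and I are the same type" - this is TRUE because Noah is a knight and Grace is a knight.
- Henry (knight) says "Frank and I are the same type" - this is TRUE because Henry is a knight and Frank is a knight.
- Grace (knight) says "Henry and I are the same type" - this is TRUE because Grace is a knight and Henry is a knight.
- Frank (knight) says "We are all the same type" - this is TRUE because Noah, Henry, Grace, and Frank are knights.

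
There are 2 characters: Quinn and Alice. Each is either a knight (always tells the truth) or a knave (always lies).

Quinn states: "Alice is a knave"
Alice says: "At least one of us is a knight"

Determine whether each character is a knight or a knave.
Quinn is a knave.
Alice is a knight.

Verification:
- Quinn (knave) says "Alice is a knave" - this is FALSE (a lie) because Alice is a knight.
- Alice (knight) says "At least one of us is a knight" - this is TRUE because Alice is a knight.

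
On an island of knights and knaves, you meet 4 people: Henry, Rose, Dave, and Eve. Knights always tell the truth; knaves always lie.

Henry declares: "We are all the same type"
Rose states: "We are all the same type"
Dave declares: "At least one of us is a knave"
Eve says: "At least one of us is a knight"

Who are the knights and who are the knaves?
Henry is a knave.
Rose is a knave.
Dave is a knight.
Eve is a knight.

Verification:
- Henry (knave) says "We are all the same type" - this is FALSE (a lie) because Dave and Eve are knights and Henry and Rose are knaves.
- Rose (knave) says "We are all the same type" - this is FALSE (a lie) because Dave and Eve are knights and Henry and Rose are knaves.
- Dave (knight) says "At least one of us is a knave" - this is TRUE because Henry and Rose are knaves.
- Eve (knight) says "At least one of us is a knight" - this is TRUE because Dave and Eve are knights.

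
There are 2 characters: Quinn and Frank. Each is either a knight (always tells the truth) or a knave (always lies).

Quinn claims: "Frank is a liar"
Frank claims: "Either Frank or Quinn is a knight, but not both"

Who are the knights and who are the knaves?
Quinn is a knave.
Frank is a knight.

Verification:
- Quinn (knave) says "Frank is a liar" - this is FALSE (a lie) because Frank is a knight.
- Frank (knight) says "Either Frank or Quinn is a knight, but not both" - this is TRUE because Frank is a knight and Quinn is a knave.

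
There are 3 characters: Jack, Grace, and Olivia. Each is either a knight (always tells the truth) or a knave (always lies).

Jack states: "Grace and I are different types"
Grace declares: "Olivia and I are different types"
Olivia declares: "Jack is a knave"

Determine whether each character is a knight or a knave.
Jack is a knight.
Grace is a knave.
Olivia is a knave.

Verification:
- Jack (knight) says "Grace and I are different types" - this is TRUE because Jack is a knight and Grace is a knave.
- Grace (knave) says "Olivia and I are different types" - this is FALSE (a lie) because Grace is a knave and Olivia is a knave.
- Olivia (knave) says "Jack is a knave" - this is FALSE (a lie) because Jack is a knight.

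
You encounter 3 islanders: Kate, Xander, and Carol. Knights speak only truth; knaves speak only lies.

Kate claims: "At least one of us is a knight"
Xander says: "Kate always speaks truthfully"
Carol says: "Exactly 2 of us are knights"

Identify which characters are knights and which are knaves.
Kate is a knave.
Xander is a knave.
Carol is a knave.

Verification:
- Kate (knave) says "At least one of us is a knight" - this is FALSE (a lie) because no one is a knight.
- Xander (knave) says "Kate always speaks truthfully" - this is FALSE (a lie) because Kate is a knave.
- Carol (knave) says "Exactly 2 of us are knights" - this is FALSE (a lie) because there are 0 knights.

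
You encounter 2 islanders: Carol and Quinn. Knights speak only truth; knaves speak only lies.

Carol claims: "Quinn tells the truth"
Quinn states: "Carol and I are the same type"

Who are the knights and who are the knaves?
Carol is a knight.
Quinn is a knight.

Verification:
- Carol (knight) says "Quinn tells the truth" - this is TRUE because Quinn is a knight.
- Quinn (knight) says "Carol and I are the same type" - this is TRUE because Quinn is a knight and Carol is a knight.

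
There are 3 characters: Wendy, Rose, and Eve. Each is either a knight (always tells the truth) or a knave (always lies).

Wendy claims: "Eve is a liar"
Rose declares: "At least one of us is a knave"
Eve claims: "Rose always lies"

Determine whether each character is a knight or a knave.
Wendy is a knight.
Rose is a knight.
Eve is a knave.

Verification:
- Wendy (knight) says "Eve is a liar" - this is TRUE because Eve is a knave.
- Rose (knight) says "At least one of us is a knave" - this is TRUE because Eve is a knave.
- Eve (knave) says "Rose always lies" - this is FALSE (a lie) because Rose is a knight.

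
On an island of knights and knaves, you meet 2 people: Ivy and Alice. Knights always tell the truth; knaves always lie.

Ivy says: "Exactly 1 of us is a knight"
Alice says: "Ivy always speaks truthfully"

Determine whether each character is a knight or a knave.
Ivy is a knave.
Alice is a knave.

Verification:
- Ivy (knave) says "Exactly 1 of us is a knight" - this is FALSE (a lie) because there are 0 knights.
- Alice (knave) says "Ivy always speaks truthfully" - this is FALSE (a lie) because Ivy is a knave.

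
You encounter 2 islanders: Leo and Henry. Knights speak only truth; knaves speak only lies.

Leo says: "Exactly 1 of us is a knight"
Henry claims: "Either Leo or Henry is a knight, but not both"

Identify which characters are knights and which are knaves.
Leo is a knave.
Henry is a knave.

Verification:
- Leo (knave) says "Exactly 1 of us is a knight" - this is FALSE (a lie) because there are 0 knights.
- Henry (knave) says "Either Leo or Henry is a knight, but not both" - this is FALSE (a lie) because Leo is a knave and Henry is a knave.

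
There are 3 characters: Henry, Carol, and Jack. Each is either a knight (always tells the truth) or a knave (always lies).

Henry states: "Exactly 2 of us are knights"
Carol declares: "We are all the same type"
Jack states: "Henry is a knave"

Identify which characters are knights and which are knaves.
Henry is a knave.
Carol is a knave.
Jack is a knight.

Verification:
- Henry (knave) says "Exactly 2 of us are knights" - this is FALSE (a lie) because there are 1 knights.
- Carol (knave) says "We are all the same type" - this is FALSE (a lie) because Jack is a knight and Henry and Carol are knaves.
- Jack (knight) says "Henry is a knave" - this is TRUE because Henry is a knave.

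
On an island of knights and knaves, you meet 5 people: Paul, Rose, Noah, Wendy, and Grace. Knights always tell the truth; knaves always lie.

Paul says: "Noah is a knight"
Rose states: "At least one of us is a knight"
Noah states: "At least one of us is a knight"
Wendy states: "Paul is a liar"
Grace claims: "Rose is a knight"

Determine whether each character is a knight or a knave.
Paul is a knight.
Rose is a knight.
Noah is a knight.
Wendy is a knave.
Grace is a knight.

Verification:
- Paul (knight) says "Noah is a knight" - this is TRUE because Noah is a knight.
- Rose (knight) says "At least one of us is a knight" - this is TRUE because Paul, Rose, Noah, and Grace are knights.
- Noah (knight) says "At least one of us is a knight" - this is TRUE because Paul, Rose, Noah, and Grace are knights.
- Wendy (knave) says "Paul is a liar" - this is FALSE (a lie) because Paul is a knight.
- Grace (knight) says "Rose is a knight" - this is TRUE because Rose is a knight.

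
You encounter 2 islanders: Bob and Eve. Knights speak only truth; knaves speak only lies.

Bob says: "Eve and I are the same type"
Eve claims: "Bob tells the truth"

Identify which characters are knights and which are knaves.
Bob is a knight.
Eve is a knight.

Verification:
- Bob (knight) says "Eve and I are the same type" - this is TRUE because Bob is a knight and Eve is a knight.
- Eve (knight) says "Bob tells the truth" - this is TRUE because Bob is a knight.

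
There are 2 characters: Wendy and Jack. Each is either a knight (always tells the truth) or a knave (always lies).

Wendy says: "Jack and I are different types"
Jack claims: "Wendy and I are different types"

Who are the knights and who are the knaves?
Wendy is a knave.
Jack is a knave.

Verification:
- Wendy (knave) says "Jack and I are different types" - this is FALSE (a lie) because Wendy is a knave and Jack is a knave.
- Jack (knave) says "Wendy and I are different types" - this is FALSE (a lie) because Jack is a knave and Wendy is a knave.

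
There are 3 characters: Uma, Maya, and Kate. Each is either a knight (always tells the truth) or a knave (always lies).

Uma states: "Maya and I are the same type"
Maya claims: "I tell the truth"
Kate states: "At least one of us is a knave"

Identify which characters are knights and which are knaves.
Uma is a knave.
Maya is a knight.
Kate is a knight.

Verification:
- Uma (knave) says "Maya and I are the same type" - this is FALSE (a lie) because Uma is a knave and Maya is a knight.
- Maya (knight) says "I tell the truth" - this is TRUE because Maya is a knight.
- Kate (knight) says "At least one of us is a knave" - this is TRUE because Uma is a knave.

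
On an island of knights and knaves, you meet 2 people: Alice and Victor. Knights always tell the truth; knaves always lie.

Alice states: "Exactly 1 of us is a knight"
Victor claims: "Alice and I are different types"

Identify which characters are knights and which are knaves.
Alice is a knave.
Victor is a knave.

Verification:
- Alice (knave) says "Exactly 1 of us is a knight" - this is FALSE (a lie) because there are 0 knights.
- Victor (knave) says "Alice and I are different types" - this is FALSE (a lie) because Victor is a knave and Alice is a knave.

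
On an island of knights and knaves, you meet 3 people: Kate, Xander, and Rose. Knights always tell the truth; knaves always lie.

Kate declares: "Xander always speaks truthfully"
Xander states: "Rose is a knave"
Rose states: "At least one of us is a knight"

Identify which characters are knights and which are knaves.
Kate is a knave.
Xander is a knave.
Rose is a knight.

Verification:
- Kate (knave) says "Xander always speaks truthfully" - this is FALSE (a lie) because Xander is a knave.
- Xander (knave) says "Rose is a knave" - this is FALSE (a lie) because Rose is a knight.
- Rose (knight) says "At least one of us is a knight" - this is TRUE because Rose is a knight.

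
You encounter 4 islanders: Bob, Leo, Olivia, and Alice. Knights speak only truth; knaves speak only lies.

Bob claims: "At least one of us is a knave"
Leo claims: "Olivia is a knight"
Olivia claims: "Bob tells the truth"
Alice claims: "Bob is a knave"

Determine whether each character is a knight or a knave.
Bob is a knight.
Leo is a knight.
Olivia is a knight.
Alice is a knave.

Verification:
- Bob (knight) says "At least one of us is a knave" - this is TRUE because Alice is a knave.
- Leo (knight) says "Olivia is a knight" - this is TRUE because Olivia is a knight.
- Olivia (knight) says "Bob tells the truth" - this is TRUE because Bob is a knight.
- Alice (knave) says "Bob is a knave" - this is FALSE (a lie) because Bob is a knight.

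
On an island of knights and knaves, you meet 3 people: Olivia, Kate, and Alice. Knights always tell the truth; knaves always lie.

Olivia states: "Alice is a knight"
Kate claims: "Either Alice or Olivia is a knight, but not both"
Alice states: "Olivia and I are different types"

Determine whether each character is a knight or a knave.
Olivia is a knave.
Kate is a knave.
Alice is a knave.

Verification:
- Olivia (knave) says "Alice is a knight" - this is FALSE (a lie) because Alice is a knave.
- Kate (knave) says "Either Alice or Olivia is a knight, but not both" - this is FALSE (a lie) because Alice is a knave and Olivia is a knave.
- Alice (knave) says "Olivia and I are different types" - this is FALSE (a lie) because Alice is a knave and Olivia is a knave.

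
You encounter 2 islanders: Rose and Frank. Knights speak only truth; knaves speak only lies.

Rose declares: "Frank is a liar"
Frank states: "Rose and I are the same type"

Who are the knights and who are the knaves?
Rose is a knight.
Frank is a knave.

Verification:
- Rose (knight) says "Frank is a liar" - this is TRUE because Frank is a knave.
- Frank (knave) says "Rose and I are the same type" - this is FALSE (a lie) because Frank is a knave and Rose is a knight.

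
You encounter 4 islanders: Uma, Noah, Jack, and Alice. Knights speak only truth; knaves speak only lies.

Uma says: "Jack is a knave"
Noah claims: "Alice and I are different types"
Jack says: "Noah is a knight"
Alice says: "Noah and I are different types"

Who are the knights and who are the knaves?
Uma is a knight.
Noah is a knave.
Jack is a knave.
Alice is a knave.

Verification:
- Uma (knight) says "Jack is a knave" - this is TRUE because Jack is a knave.
- Noah (knave) says "Alice and I are different types" - this is FALSE (a lie) because Noah is a knave and Alice is a knave.
- Jack (knave) says "Noah is a knight" - this is FALSE (a lie) because Noah is a knave.
- Alice (knave) says "Noah and I are different types" - this is FALSE (a lie) because Alice is a knave and Noah is a knave.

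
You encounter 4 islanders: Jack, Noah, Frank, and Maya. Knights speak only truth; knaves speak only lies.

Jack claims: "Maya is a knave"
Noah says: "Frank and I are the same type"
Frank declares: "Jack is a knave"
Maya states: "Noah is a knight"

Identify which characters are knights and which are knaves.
Jack is a knave.
Noah is a knight.
Frank is a knight.
Maya is a knight.

Verification:
- Jack (knave) says "Maya is a knave" - this is FALSE (a lie) because Maya is a knight.
- Noah (knight) says "Frank and I are the same type" - this is TRUE because Noah is a knight and Frank is a knight.
- Frank (knight) says "Jack is a knave" - this is TRUE because Jack is a knave.
- Maya (knight) says "Noah is a knight" - this is TRUE because Noah is a knight.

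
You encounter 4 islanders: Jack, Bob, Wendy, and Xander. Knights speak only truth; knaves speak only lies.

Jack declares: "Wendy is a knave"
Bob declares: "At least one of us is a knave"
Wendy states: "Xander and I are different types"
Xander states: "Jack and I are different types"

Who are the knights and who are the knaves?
Jack is a knave.
Bob is a knight.
Wendy is a knight.
Xander is a knave.

Verification:
- Jack (knave) says "Wendy is a knave" - this is FALSE (a lie) because Wendy is a knight.
- Bob (knight) says "At least one of us is a knave" - this is TRUE because Jack and Xander are knaves.
- Wendy (knight) says "Xander and I are different types" - this is TRUE because Wendy is a knight and Xander is a knave.
- Xander (knave) says "Jack and I are different types" - this is FALSE (a lie) because Xander is a knave and Jack is a knave.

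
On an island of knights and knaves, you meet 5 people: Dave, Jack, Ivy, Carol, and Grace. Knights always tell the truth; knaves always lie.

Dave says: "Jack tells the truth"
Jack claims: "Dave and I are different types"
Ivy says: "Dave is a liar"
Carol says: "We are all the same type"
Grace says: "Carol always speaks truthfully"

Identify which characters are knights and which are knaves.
Dave is a knave.
Jack is a knave.
Ivy is a knight.
Carol is a knave.
Grace is a knave.

Verification:
- Dave (knave) says "Jack tells the truth" - this is FALSE (a lie) because Jack is a knave.
- Jack (knave) says "Dave and I are different types" - this is FALSE (a lie) because Jack is a knave and Dave is a knave.
- Ivy (knight) says "Dave is a liar" - this is TRUE because Dave is a knave.
- Carol (knave) says "We are all the same type" - this is FALSE (a lie) because Ivy is a knight and Dave, Jack, Carol, and Grace are knaves.
- Grace (knave) says "Carol always speaks truthfully" - this is FALSE (a lie) because Carol is a knave.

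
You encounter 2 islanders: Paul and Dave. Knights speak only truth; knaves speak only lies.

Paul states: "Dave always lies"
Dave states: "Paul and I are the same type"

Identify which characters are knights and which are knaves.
Paul is a knight.
Dave is a knave.

Verification:
- Paul (knight) says "Dave always lies" - this is TRUE because Dave is a knave.
- Dave (knave) says "Paul and I are the same type" - this is FALSE (a lie) because Dave is a knave and Paul is a knight.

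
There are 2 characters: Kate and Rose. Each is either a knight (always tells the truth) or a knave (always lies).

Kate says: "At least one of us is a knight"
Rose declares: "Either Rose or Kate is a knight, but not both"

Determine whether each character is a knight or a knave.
Kate is a knave.
Rose is a knave.

Verification:
- Kate (knave) says "At least one of us is a knight" - this is FALSE (a lie) because no one is a knight.
- Rose (knave) says "Either Rose or Kate is a knight, but not both" - this is FALSE (a lie) because Rose is a knave and Kate is a knave.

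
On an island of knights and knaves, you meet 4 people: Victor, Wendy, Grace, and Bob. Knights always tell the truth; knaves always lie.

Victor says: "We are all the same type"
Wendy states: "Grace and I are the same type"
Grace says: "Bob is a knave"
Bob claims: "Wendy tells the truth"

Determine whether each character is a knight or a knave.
Victor is a knave.
Wendy is a knave.
Grace is a knight.
Bob is a knave.

Verification:
- Victor (knave) says "We are all the same type" - this is FALSE (a lie) because Grace is a knight and Victor, Wendy, and Bob are knaves.
- Wendy (knave) says "Grace and I are the same type" - this is FALSE (a lie) because Wendy is a knave and Grace is a knight.
- Grace (knight) says "Bob is a knave" - this is TRUE because Bob is a knave.
- Bob (knave) says "Wendy tells the truth" - this is FALSE (a lie) because Wendy is a knave.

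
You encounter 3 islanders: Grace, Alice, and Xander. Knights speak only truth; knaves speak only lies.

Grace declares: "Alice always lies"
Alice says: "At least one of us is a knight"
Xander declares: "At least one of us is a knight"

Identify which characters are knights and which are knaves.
Grace is a knave.
Alice is a knight.
Xander is a knight.

Verification:
- Grace (knave) says "Alice always lies" - this is FALSE (a lie) because Alice is a knight.
- Alice (knight) says "At least one of us is a knight" - this is TRUE because Alice and Xander are knights.
- Xander (knight) says "At least one of us is a knight" - this is TRUE because Alice and Xander are knights.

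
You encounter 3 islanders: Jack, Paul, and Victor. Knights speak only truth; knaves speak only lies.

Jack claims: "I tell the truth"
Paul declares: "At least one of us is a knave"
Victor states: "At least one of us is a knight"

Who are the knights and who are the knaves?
Jack is a knave.
Paul is a knight.
Victor is a knight.

Verification:
- Jack (knave) says "I tell the truth" - this is FALSE (a lie) because Jack is a knave.
- Paul (knight) says "At least one of us is a knave" - this is TRUE because Jack is a knave.
- Victor (knight) says "At least one of us is a knight" - this is TRUE because Paul and Victor are knights.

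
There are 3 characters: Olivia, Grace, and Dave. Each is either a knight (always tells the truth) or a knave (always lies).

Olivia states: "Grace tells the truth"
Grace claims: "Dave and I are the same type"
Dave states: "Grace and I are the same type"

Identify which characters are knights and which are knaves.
Olivia is a knight.
Grace is a knight.
Dave is a knight.

Verification:
- Olivia (knight) says "Grace tells the truth" - this is TRUE because Grace is a knight.
- Grace (knight) says "Dave and I are the same type" - this is TRUE because Grace is a knight and Dave is a knight.
- Dave (knight) says "Grace and I are the same type" - this is TRUE because Dave is a knight and Grace is a knight.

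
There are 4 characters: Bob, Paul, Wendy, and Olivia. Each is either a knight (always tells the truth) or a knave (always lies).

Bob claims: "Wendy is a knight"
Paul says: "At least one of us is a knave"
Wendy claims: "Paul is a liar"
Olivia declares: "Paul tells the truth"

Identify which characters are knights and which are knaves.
Bob is a knave.
Paul is a knight.
Wendy is a knave.
Olivia is a knight.

Verification:
- Bob (knave) says "Wendy is a knight" - this is FALSE (a lie) because Wendy is a knave.
- Paul (knight) says "At least one of us is a knave" - this is TRUE because Bob and Wendy are knaves.
- Wendy (knave) says "Paul is a liar" - this is FALSE (a lie) because Paul is a knight.
- Olivia (knight) says "Paul tells the truth" - this is TRUE because Paul is a knight.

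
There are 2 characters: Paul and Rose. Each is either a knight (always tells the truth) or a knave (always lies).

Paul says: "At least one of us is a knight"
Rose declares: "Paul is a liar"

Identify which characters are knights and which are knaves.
Paul is a knight.
Rose is a knave.

Verification:
- Paul (knight) says "At least one of us is a knight" - this is TRUE because Paul is a knight.
- Rose (knave) says "Paul is a liar" - this is FALSE (a lie) because Paul is a knight.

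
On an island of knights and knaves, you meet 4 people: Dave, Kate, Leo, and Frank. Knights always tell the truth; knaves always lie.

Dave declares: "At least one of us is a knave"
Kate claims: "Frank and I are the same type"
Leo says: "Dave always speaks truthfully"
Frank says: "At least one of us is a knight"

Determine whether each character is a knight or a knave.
Dave is a knight.
Kate is a knave.
Leo is a knight.
Frank is a knight.

Verification:
- Dave (knight) says "At least one of us is a knave" - this is TRUE because Kate is a knave.
- Kate (knave) says "Frank and I are the same type" - this is FALSE (a lie) because Kate is a knave and Frank is a knight.
- Leo (knight) says "Dave always speaks truthfully" - this is TRUE because Dave is a knight.
- Frank (knight) says "At least one of us is a knight" - this is TRUE because Dave, Leo, and Frank are knights.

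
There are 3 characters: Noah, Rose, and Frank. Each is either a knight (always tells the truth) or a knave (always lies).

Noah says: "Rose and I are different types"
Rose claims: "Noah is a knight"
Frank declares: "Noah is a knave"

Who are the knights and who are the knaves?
Noah is a knave.
Rose is a knave.
Frank is a knight.

Verification:
- Noah (knave) says "Rose and I are different types" - this is FALSE (a lie) because Noah is a knave and Rose is a knave.
- Rose (knave) says "Noah is a knight" - this is FALSE (a lie) because Noah is a knave.
- Frank (knight) says "Noah is a knave" - this is TRUE because Noah is a knave.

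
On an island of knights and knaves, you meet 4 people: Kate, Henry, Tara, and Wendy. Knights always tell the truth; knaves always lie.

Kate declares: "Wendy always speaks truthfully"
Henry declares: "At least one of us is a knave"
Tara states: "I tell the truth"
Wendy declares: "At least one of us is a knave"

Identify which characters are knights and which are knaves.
Kate is a knight.
Henry is a knight.
Tara is a knave.
Wendy is a knight.

Verification:
- Kate (knight) says "Wendy always speaks truthfully" - this is TRUE because Wendy is a knight.
- Henry (knight) says "At least one of us is a knave" - this is TRUE because Tara is a knave.
- Tara (knave) says "I tell the truth" - this is FALSE (a lie) because Tara is a knave.
- Wendy (knight) says "At least one of us is a knave" - this is TRUE because Tara is a knave.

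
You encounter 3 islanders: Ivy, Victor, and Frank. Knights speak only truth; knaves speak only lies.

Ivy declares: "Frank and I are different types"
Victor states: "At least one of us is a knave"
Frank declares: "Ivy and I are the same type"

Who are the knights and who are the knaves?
Ivy is a knight.
Victor is a knight.
Frank is a knave.

Verification:
- Ivy (knight) says "Frank and I are different types" - this is TRUE because Ivy is a knight and Frank is a knave.
- Victor (knight) says "At least one of us is a knave" - this is TRUE because Frank is a knave.
- Frank (knave) says "Ivy and I are the same type" - this is FALSE (a lie) because Frank is a knave and Ivy is a knight.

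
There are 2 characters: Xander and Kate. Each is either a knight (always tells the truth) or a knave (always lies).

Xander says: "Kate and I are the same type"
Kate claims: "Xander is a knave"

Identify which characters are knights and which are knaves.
Xander is a knave.
Kate is a knight.

Verification:
- Xander (knave) says "Kate and I are the same type" - this is FALSE (a lie) because Xander is a knave and Kate is a knight.
- Kate (knight) says "Xander is a knave" - this is TRUE because Xander is a knave.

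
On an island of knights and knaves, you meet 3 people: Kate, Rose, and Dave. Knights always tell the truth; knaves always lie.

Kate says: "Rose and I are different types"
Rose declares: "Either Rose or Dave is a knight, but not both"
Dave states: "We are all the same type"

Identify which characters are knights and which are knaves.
Kate is a knight.
Rose is a knave.
Dave is a knave.

Verification:
- Kate (knight) says "Rose and I are different types" - this is TRUE because Kate is a knight and Rose is a knave.
- Rose (knave) says "Either Rose or Dave is a knight, but not both" - this is FALSE (a lie) because Rose is a knave and Dave is a knave.
- Dave (knave) says "We are all the same type" - this is FALSE (a lie) because Kate is a knight and Rose and Dave are knaves.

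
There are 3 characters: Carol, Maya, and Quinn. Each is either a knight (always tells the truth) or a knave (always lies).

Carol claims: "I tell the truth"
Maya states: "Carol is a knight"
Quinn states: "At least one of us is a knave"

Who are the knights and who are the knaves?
Carol is a knave.
Maya is a knave.
Quinn is a knight.

Verification:
- Carol (knave) says "I tell the truth" - this is FALSE (a lie) because Carol is a knave.
- Maya (knave) says "Carol is a knight" - this is FALSE (a lie) because Carol is a knave.
- Quinn (knight) says "At least one of us is a knave" - this is TRUE because Carol and Maya are knaves.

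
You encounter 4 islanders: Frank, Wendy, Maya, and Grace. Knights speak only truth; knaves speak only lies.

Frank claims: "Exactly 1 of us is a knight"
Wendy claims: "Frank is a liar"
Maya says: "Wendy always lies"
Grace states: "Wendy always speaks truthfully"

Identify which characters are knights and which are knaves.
Frank is a knave.
Wendy is a knight.
Maya is a knave.
Grace is a knight.

Verification:
- Frank (knave) says "Exactly 1 of us is a knight" - this is FALSE (a lie) because there are 2 knights.
- Wendy (knight) says "Frank is a liar" - this is TRUE because Frank is a knave.
- Maya (knave) says "Wendy always lies" - this is FALSE (a lie) because Wendy is a knight.
- Grace (knight) says "Wendy always speaks truthfully" - this is TRUE because Wendy is a knight.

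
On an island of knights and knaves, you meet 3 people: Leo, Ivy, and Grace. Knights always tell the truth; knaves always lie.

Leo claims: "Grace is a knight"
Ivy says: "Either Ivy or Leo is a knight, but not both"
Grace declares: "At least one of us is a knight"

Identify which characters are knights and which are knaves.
Leo is a knave.
Ivy is a knave.
Grace is a knave.

Verification:
- Leo (knave) says "Grace is a knight" - this is FALSE (a lie) because Grace is a knave.
- Ivy (knave) says "Either Ivy or Leo is a knight, but not both" - this is FALSE (a lie) because Ivy is a knave and Leo is a knave.
- Grace (knave) says "At least one of us is a knight" - this is FALSE (a lie) because no one is a knight.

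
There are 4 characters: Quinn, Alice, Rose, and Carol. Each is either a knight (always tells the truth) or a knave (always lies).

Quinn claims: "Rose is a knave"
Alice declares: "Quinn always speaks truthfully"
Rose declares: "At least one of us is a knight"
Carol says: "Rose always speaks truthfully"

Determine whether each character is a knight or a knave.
Quinn is a knave.
Alice is a knave.
Rose is a knight.
Carol is a knight.

Verification:
- Quinn (knave) says "Rose is a knave" - this is FALSE (a lie) because Rose is a knight.
- Alice (knave) says "Quinn always speaks truthfully" - this is FALSE (a lie) because Quinn is a knave.
- Rose (knight) says "At least one of us is a knight" - this is TRUE because Rose and Carol are knights.
- Carol (knight) says "Rose always speaks truthfully" - this is TRUE because Rose is a knight.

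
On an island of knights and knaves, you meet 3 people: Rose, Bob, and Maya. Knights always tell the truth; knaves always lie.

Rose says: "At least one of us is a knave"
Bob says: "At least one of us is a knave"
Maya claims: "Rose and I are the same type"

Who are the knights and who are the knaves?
Rose is a knight.
Bob is a knight.
Maya is a knave.

Verification:
- Rose (knight) says "At least one of us is a knave" - this is TRUE because Maya is a knave.
- Bob (knight) says "At least one of us is a knave" - this is TRUE because Maya is a knave.
- Maya (knave) says "Rose and I are the same type" - this is FALSE (a lie) because Maya is a knave and Rose is a knight.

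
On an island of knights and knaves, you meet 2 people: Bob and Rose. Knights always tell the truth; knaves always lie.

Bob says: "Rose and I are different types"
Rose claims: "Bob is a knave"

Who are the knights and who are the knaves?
Bob is a knight.
Rose is a knave.

Verification:
- Bob (knight) says "Rose and I are different types" - this is TRUE because Bob is a knight and Rose is a knave.
- Rose (knave) says "Bob is a knave" - this is FALSE (a lie) because Bob is a knight.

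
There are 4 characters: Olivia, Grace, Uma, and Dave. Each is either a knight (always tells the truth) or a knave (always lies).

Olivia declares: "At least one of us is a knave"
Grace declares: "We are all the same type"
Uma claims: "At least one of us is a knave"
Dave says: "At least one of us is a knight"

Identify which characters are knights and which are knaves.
Olivia is a knight.
Grace is a knave.
Uma is a knight.
Dave is a knight.

Verification:
- Olivia (knight) says "At least one of us is a knave" - this is TRUE because Grace is a knave.
- Grace (knave) says "We are all the same type" - this is FALSE (a lie) because Olivia, Uma, and Dave are knights and Grace is a knave.
- Uma (knight) says "At least one of us is a knave" - this is TRUE because Grace is a knave.
- Dave (knight) says "At least one of us is a knight" - this is TRUE because Olivia, Uma, and Dave are knights.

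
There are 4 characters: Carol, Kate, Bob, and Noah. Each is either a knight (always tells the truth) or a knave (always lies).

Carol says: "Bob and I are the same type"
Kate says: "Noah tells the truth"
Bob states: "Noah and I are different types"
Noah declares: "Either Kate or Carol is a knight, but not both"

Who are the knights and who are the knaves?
Carol is a knave.
Kate is a knave.
Bob is a knight.
Noah is a knave.

Verification:
- Carol (knave) says "Bob and I are the same type" - this is FALSE (a lie) because Carol is a knave and Bob is a knight.
- Kate (knave) says "Noah tells the truth" - this is FALSE (a lie) because Noah is a knave.
- Bob (knight) says "Noah and I are different types" - this is TRUE because Bob is a knight and Noah is a knave.
- Noah (knave) says "Either Kate or Carol is a knight, but not both" - this is FALSE (a lie) because Kate is a knave and Carol is a knave.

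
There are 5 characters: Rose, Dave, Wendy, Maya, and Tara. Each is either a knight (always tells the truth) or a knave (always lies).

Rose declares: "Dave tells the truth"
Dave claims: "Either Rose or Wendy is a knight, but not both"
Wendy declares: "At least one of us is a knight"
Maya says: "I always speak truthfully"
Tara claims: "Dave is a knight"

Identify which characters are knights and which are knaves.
Rose is a knave.
Dave is a knave.
Wendy is a knave.
Maya is a knave.
Tara is a knave.

Verification:
- Rose (knave) says "Dave tells the truth" - this is FALSE (a lie) because Dave is a knave.
- Dave (knave) says "Either Rose or Wendy is a knight, but not both" - this is FALSE (a lie) because Rose is a knave and Wendy is a knave.
- Wendy (knave) says "At least one of us is a knight" - this is FALSE (a lie) because no one is a knight.
- Maya (knave) says "I always speak truthfully" - this is FALSE (a lie) because Maya is a knave.
- Tara (knave) says "Dave is a knight" - this is FALSE (a lie) because Dave is a knave.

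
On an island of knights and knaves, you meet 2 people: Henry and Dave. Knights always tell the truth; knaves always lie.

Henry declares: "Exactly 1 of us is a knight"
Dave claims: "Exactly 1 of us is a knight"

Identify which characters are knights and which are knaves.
Henry is a knave.
Dave is a knave.

Verification:
- Henry (knave) says "Exactly 1 of us is a knight" - this is FALSE (a lie) because there are 0 knights.
- Dave (knave) says "Exactly 1 of us is a knight" - this is FALSE (a lie) because there are 0 knights.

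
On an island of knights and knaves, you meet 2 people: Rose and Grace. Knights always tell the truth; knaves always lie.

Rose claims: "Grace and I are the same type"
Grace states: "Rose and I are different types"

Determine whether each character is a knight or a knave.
Rose is a knave.
Grace is a knight.

Verification:
- Rose (knave) says "Grace and I are the same type" - this is FALSE (a lie) because Rose is a knave and Grace is a knight.
- Grace (knight) says "Rose and I are different types" - this is TRUE because Grace is a knight and Rose is a knave.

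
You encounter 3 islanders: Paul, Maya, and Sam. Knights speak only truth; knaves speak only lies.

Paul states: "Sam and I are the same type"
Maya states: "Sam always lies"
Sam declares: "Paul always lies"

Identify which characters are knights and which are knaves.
Paul is a knave.
Maya is a knave.
Sam is a knight.

Verification:
- Paul (knave) says "Sam and I are the same type" - this is FALSE (a lie) because Paul is a knave and Sam is a knight.
- Maya (knave) says "Sam always lies" - this is FALSE (a lie) because Sam is a knight.
- Sam (knight) says "Paul always lies" - this is TRUE because Paul is a knave.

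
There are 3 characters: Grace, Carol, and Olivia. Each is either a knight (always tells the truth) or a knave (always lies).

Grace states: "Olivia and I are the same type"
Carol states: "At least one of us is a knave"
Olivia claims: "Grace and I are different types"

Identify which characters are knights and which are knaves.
Grace is a knave.
Carol is a knight.
Olivia is a knight.

Verification:
- Grace (knave) says "Olivia and I are the same type" - this is FALSE (a lie) because Grace is a knave and Olivia is a knight.
- Carol (knight) says "At least one of us is a knave" - this is TRUE because Grace is a knave.
- Olivia (knight) says "Grace and I are different types" - this is TRUE because Olivia is a knight and Grace is a knave.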